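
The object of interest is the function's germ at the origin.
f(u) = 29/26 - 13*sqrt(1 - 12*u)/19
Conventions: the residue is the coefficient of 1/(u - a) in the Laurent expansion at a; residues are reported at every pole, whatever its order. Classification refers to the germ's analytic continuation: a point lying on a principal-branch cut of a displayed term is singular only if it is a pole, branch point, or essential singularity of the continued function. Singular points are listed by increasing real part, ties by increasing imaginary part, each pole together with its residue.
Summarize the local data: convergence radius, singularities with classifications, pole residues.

Radius of convergence at 0: 1/12.
At 1/12: an algebraic (square-root) branch point.

Branch term (-13/19)*sqrt(1 - u/(1/12)): its argument vanishes at u = 1/12, a square-root branch point, modulus 1/12.
The radius of convergence is the smallest modulus among the singular points: 1/12.


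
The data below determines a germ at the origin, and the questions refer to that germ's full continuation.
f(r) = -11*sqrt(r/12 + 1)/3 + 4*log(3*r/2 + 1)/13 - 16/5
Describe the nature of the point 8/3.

There is no denominator, hence no pole anywhere.
Branch term log(1 - r/(-2/3)): argument at 8/3 is 5, nonzero, so 8/3 is not its branch point (a point on a principal cut is still regular for the continued germ).
Branch term sqrt(1 - r/(-12)): argument at 8/3 is 11/9, nonzero, so 8/3 is not its branch point (a point on a principal cut is still regular for the continued germ).
So the germ continues analytically to 8/3.

The point is a regular point.


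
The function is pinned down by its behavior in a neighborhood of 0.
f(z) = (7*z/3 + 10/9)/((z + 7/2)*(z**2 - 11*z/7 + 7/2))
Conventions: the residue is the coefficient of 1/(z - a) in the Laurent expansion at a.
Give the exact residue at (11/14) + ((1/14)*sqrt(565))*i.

The residue is (127/765) - ((65/5763)*sqrt(565))*i.

The factor z**2 - 11*z/7 + 7/2 splits as (z - a)(z - a') with a = (11/14) + ((1/14)*sqrt(565))*i, a' = (11/14) - ((1/14)*sqrt(565))*i. At the order-1 pole a set g(z) = (z - a)*f(z) = [(7*z/3 + 10/9)/(z + 7/2)] / (z - a').
Simple pole: residue = g(a) at a = (11/14) + ((1/14)*sqrt(565))*i, which is (127/765) - ((65/5763)*sqrt(565))*i.


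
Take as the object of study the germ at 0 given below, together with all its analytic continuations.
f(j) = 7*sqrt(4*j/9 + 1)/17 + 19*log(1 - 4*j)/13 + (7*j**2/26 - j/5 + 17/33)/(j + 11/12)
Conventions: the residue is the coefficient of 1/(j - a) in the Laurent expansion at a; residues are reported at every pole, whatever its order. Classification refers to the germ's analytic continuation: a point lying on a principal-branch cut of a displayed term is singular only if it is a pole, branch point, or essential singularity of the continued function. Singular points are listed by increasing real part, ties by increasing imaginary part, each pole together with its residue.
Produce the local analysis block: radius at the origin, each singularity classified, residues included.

Radius of convergence at 0: 1/4.
At -9/4: an algebraic (square-root) branch point.
At -11/12: a pole of order 1; residue 190417/205920.
At 1/4: a logarithmic branch point.

Denominator factor (j + 11/12): pole of order 1 at -11/12, modulus 11/12.
Branch term (19/13)*log(1 - j/(1/4)): its argument vanishes at j = 1/4, a logarithmic branch point, modulus 1/4.
Branch term (7/17)*sqrt(1 - j/(-9/4)): its argument vanishes at j = -9/4, a square-root branch point, modulus 9/4.
The radius of convergence is the smallest modulus among the singular points: 1/4.
The branch terms are analytic at -11/12 and contribute nothing to the residue; only the rational part matters.
At the order-1 pole -11/12 set g(j) = (j - (-11/12))*(rational part) = 7*j**2/26 - j/5 + 17/33.
Simple pole: residue = g(a) at a = -11/12, which is 190417/205920.
List the singular points by increasing real part (a conjugate pair: the negative imaginary part first).


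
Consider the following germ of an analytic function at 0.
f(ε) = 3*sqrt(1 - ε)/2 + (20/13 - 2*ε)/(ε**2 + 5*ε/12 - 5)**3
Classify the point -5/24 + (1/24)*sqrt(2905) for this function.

The denominator factor ε**2 + 5*ε/12 - 5 vanishes at -5/24 + (1/24)*sqrt(2905) and appears to the power 3; the numerator there equals 305/156 - (1/12)*sqrt(2905), nonzero, and no other factor vanishes.
The branch terms are analytic at this point.
Hence a pole whose order is the multiplicity, 3.

The point is a pole of order 3.


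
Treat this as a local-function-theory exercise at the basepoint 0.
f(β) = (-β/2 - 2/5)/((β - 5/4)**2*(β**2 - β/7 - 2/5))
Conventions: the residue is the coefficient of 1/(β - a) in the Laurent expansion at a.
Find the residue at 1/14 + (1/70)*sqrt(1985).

The residue is -301700/303601 - (2764132/120529597)*sqrt(1985).

The factor β**2 - β/7 - 2/5 splits as (β - a)(β - a') with a = 1/14 + (1/70)*sqrt(1985), a' = 1/14 - (1/70)*sqrt(1985). At the order-1 pole a set g(β) = (β - a)*f(β) = [(-β/2 - 2/5)/(β - 5/4)**2] / (β - a').
Simple pole: residue = g(a) at a = 1/14 + (1/70)*sqrt(1985), which is -301700/303601 - (2764132/120529597)*sqrt(1985).


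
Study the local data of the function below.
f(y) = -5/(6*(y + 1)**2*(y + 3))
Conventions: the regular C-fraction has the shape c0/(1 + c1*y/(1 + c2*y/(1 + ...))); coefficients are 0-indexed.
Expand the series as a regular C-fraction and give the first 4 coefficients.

Taylor coefficients (expand at 0): a_0 = -5/18, a_1 = 35/54, a_2 = -85/81, a_3 = 355/243.
c0 = a_0 = -5/18. Peel one level at a time: if S = 1 + c*y/S' with S'(0) = 1, then c is the y-coefficient of S and S' = c*y/(S - 1).
S_1 = c0/f = 1 + (7/3)*y + (5/3)*y^2 + ...; c1 = 7/3.
S_2 = c1*y/(S_1 - 1) = 1 + (-5/7)*y + (18/49)*y^2 + ...; c2 = -5/7.
S_3 = c2*y/(S_2 - 1) = 1 + (18/35)*y + ...; c3 = 18/35.

The regular C-fraction coefficients are [-5/18, 7/3, -5/7, 18/35].


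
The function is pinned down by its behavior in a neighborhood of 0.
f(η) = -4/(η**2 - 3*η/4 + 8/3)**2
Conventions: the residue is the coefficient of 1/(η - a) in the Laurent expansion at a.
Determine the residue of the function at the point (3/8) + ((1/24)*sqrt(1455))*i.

The residue is ((1536/235225)*sqrt(1455))*i.

The factor η**2 - 3*η/4 + 8/3 splits as (η - a)(η - a') with a = (3/8) + ((1/24)*sqrt(1455))*i, a' = (3/8) - ((1/24)*sqrt(1455))*i. At the order-2 pole a set g(η) = (η - a)^2*f(η) = [-4] / (η - a')^2.
Order-2 pole: residue = g'(a); g'((3/8) + ((1/24)*sqrt(1455))*i) = ((1536/235225)*sqrt(1455))*i, so the residue is ((1536/235225)*sqrt(1455))*i.


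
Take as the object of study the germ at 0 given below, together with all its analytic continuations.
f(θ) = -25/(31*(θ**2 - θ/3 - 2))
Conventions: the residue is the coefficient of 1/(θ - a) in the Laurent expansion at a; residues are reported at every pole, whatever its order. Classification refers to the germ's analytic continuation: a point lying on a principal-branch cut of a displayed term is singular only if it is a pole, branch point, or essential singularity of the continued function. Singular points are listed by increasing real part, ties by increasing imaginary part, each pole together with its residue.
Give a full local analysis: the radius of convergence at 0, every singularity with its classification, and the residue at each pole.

Radius of convergence at 0: -1/6 + (1/6)*sqrt(73).
At 1/6 - (1/6)*sqrt(73): a pole of order 1; residue (75/2263)*sqrt(73).
At 1/6 + (1/6)*sqrt(73): a pole of order 1; residue -(75/2263)*sqrt(73).

Denominator factor (θ**2 - θ/3 - 2): discriminant 73/9, real irrational roots 1/6 + (1/6)*sqrt(73) and 1/6 - (1/6)*sqrt(73); poles of order 1, moduli 1/6 + (1/6)*sqrt(73) and -1/6 + (1/6)*sqrt(73).
The radius of convergence is the smallest modulus among the singular points: -1/6 + (1/6)*sqrt(73).
The factor θ**2 - θ/3 - 2 splits as (θ - a)(θ - a') with a = 1/6 - (1/6)*sqrt(73), a' = 1/6 + (1/6)*sqrt(73). At the order-1 pole a set g(θ) = (θ - a)*f(θ) = [-25/31] / (θ - a').
Simple pole: residue = g(a) at a = 1/6 - (1/6)*sqrt(73), which is (75/2263)*sqrt(73).
The factor θ**2 - θ/3 - 2 splits as (θ - a)(θ - a') with a = 1/6 + (1/6)*sqrt(73), a' = 1/6 - (1/6)*sqrt(73). At the order-1 pole a set g(θ) = (θ - a)*f(θ) = [-25/31] / (θ - a').
Simple pole: residue = g(a) at a = 1/6 + (1/6)*sqrt(73), which is -(75/2263)*sqrt(73).
List the singular points by increasing real part (a conjugate pair: the negative imaginary part first).


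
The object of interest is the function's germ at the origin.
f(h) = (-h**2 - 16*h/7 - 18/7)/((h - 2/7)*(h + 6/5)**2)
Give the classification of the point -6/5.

The point is a pole of order 2.

The denominator factor h + 6/5 vanishes at -6/5 and appears to the power 2; the numerator there equals -222/175, nonzero, and no other factor vanishes.
Hence a pole whose order is the multiplicity, 2.


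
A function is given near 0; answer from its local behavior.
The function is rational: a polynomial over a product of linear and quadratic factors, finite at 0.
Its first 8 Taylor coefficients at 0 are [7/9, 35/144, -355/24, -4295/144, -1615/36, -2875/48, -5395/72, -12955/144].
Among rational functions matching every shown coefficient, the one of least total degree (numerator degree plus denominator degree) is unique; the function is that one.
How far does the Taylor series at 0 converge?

No rational of total degree below 4 reproduces all 8 coefficients; solving the [2/2] Pade equations on them gives f(θ) = (-29*θ**2/2 - 21*θ/16 + 7/9)/(θ - 1)**2, whose expansion matches every shown term.
Denominator factor (θ - 1)^2: pole of order 2 at 1, modulus 1.
The radius of convergence is the smallest modulus among the singular points: 1.

The radius of convergence is 1.


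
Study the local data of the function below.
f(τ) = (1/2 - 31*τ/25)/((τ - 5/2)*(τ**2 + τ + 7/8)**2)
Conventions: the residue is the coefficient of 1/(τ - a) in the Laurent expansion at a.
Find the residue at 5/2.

The residue is -832/29645.

At the order-1 pole 5/2 set g(τ) = (τ - (5/2))*f(τ) = (1/2 - 31*τ/25)/(τ**2 + τ + 7/8)**2.
Simple pole: residue = g(a) at a = 5/2, which is -832/29645.


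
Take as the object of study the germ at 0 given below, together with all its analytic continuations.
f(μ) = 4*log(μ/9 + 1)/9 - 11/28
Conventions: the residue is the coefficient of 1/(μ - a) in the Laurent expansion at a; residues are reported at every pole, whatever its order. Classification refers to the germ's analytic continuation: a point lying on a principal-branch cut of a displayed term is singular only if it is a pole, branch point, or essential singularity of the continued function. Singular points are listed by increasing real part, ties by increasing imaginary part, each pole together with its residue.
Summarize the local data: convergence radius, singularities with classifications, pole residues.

Radius of convergence at 0: 9.
At -9: a logarithmic branch point.

Branch term (4/9)*log(1 - μ/(-9)): its argument vanishes at μ = -9, a logarithmic branch point, modulus 9.
The radius of convergence is the smallest modulus among the singular points: 9.


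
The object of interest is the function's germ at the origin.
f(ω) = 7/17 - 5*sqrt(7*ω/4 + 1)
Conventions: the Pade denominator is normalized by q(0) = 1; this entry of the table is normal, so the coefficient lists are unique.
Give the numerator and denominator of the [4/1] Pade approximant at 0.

Taylor coefficients needed (expand at 0): a_0 = -78/17, a_1 = -35/8, a_2 = 245/128, a_3 = -1715/1024, a_4 = 60025/32768, a_5 = -588245/262144.
Write the denominator as Q(ω) = 1 + q1*ω. Requiring Q*f - P = O(ω^6) with deg P <= 4 kills the coefficients of ω^5..ω^5 in Q*f:
  ω^5: a_5 + q1*a_4 = 0, i.e. -588245/262144 + (60025/32768)*q1 = 0.
Solving this linear system: q1 = 49/40.
The numerator is Q*f truncated at degree 4: P0 = a_0 = -78/17; P1 = a_1 + q1*a_0 = -6797/680; P2 = a_2 + q1*a_1 = -441/128; P3 = a_3 + q1*a_2 = 343/512; P4 = a_4 + q1*a_3 = -7203/32768.

The Pade approximant has numerator coefficients [-78/17, -6797/680, -441/128, 343/512, -7203/32768]; denominator coefficients [1, 49/40].


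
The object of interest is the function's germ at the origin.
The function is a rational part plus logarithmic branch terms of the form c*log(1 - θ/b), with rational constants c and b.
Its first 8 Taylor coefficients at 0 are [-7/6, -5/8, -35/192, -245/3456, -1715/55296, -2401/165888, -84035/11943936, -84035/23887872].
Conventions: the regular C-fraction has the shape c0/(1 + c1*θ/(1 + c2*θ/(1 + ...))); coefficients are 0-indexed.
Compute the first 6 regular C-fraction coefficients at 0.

The regular C-fraction coefficients are [-7/6, -15/28, 41/168, 343/2952, -301/738, -287/5160].

Taylor coefficients (read off): a_0 = -7/6, a_1 = -5/8, a_2 = -35/192, a_3 = -245/3456, a_4 = -1715/55296, a_5 = -2401/165888.
c0 = a_0 = -7/6. Peel one level at a time: if S = 1 + c*θ/S' with S'(0) = 1, then c is the θ-coefficient of S and S' = c*θ/(S - 1).
S_1 = c0/f = 1 + (-15/28)*θ + (205/1568)*θ^2 + ...; c1 = -15/28.
S_2 = c1*θ/(S_1 - 1) = 1 + (41/168)*θ + (-49/1728)*θ^2 + ...; c2 = 41/168.
S_3 = c2*θ/(S_2 - 1) = 1 + (343/2952)*θ + (103243/2178576)*θ^2 + ...; c3 = 343/2952.
S_4 = c3*θ/(S_3 - 1) = 1 + (-301/738)*θ + (-49/2160)*θ^2 + ...; c4 = -301/738.
S_5 = c4*θ/(S_4 - 1) = 1 + (-287/5160)*θ + ...; c5 = -287/5160.


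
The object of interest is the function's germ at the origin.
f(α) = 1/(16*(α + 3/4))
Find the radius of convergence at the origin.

The radius of convergence is 3/4.

Denominator factor (α + 3/4): pole of order 1 at -3/4, modulus 3/4.
The radius of convergence is the smallest modulus among the singular points: 3/4.


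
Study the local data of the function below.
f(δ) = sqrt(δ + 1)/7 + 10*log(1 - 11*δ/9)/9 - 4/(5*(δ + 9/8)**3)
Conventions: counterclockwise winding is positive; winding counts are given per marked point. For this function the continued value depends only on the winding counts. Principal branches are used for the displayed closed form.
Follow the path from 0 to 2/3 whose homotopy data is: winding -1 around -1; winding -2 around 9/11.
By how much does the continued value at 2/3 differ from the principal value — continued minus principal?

Continued minus principal equals (-(2/21)*sqrt(15)) - ((40/9)*pi)*i.

The rational part is single-valued and drops out of the difference; each branch term changes only by its own monodromy.
(10/9)*log(1 - δ/(9/11)): each positive loop around 9/11 adds 2*pi*i to the log, so winding -2 contributes (10/9)*(-2)*2*pi*i = -(40/9)*pi*i.
(1/7)*sqrt(1 - δ/(-1)): winding -1 is odd, the square root flips sign, contributing -2*(1/7)*sqrt(1 - (2/3)/(-1)) = -2*(1/7)*sqrt(5/3) = -(2/21)*sqrt(15).
Summing the contributions at δ = 2/3 gives (-(2/21)*sqrt(15)) - ((40/9)*pi)*i.


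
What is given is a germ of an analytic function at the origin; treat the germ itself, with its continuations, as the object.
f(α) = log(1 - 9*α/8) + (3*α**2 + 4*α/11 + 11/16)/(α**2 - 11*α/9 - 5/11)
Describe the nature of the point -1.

The point is a regular point.

Denominator factors: α**2 - 11*α/9 - 5/11 = 175/99 at α = -1 — none vanishes.
Branch term log(1 - α/(8/9)): argument at -1 is 17/8, nonzero, so -1 is not its branch point (a point on a principal cut is still regular for the continued germ).
So the germ continues analytically to -1.


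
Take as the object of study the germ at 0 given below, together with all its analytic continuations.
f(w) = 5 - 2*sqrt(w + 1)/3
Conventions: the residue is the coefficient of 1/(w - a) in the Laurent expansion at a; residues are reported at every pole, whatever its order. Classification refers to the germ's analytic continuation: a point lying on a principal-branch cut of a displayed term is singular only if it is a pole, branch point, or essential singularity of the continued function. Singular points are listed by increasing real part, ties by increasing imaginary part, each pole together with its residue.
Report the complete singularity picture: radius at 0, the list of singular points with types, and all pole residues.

Radius of convergence at 0: 1.
At -1: an algebraic (square-root) branch point.

Branch term (-2/3)*sqrt(1 - w/(-1)): its argument vanishes at w = -1, a square-root branch point, modulus 1.
The radius of convergence is the smallest modulus among the singular points: 1.


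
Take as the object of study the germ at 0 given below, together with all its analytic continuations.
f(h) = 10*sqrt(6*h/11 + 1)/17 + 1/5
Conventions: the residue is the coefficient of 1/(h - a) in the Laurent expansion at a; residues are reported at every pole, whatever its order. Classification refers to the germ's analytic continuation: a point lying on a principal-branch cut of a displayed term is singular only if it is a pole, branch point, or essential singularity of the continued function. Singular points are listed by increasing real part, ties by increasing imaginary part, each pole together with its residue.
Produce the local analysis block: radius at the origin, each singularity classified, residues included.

Branch term (10/17)*sqrt(1 - h/(-11/6)): its argument vanishes at h = -11/6, a square-root branch point, modulus 11/6.
The radius of convergence is the smallest modulus among the singular points: 11/6.

Radius of convergence at 0: 11/6.
At -11/6: an algebraic (square-root) branch point.


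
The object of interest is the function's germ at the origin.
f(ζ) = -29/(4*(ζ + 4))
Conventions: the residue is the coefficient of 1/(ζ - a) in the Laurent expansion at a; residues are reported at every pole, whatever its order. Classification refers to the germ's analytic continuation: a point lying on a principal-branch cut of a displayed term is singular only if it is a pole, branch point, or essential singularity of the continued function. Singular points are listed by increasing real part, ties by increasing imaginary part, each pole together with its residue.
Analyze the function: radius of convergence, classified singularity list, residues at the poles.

Denominator factor (ζ + 4): pole of order 1 at -4, modulus 4.
The radius of convergence is the smallest modulus among the singular points: 4.
At the order-1 pole -4 set g(ζ) = (ζ - (-4))*f(ζ) = -29/4.
Simple pole: residue = g(a) at a = -4, which is -29/4.

Radius of convergence at 0: 4.
At -4: a pole of order 1; residue -29/4.


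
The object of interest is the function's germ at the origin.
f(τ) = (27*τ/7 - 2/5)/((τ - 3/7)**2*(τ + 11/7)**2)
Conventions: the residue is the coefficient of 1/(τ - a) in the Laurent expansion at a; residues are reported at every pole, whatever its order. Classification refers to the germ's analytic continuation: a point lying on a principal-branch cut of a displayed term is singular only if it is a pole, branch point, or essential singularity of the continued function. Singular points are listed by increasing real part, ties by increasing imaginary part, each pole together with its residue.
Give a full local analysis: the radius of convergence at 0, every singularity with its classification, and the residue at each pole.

Radius of convergence at 0: 3/7.
At -11/7: a pole of order 2; residue -319/490.
At 3/7: a pole of order 2; residue 319/490.

Denominator factor (τ + 11/7)^2: pole of order 2 at -11/7, modulus 11/7.
Denominator factor (τ - 3/7)^2: pole of order 2 at 3/7, modulus 3/7.
The radius of convergence is the smallest modulus among the singular points: 3/7.
At the order-2 pole -11/7 set g(τ) = (τ - (-11/7))^2*f(τ) = (27*τ/7 - 2/5)/(τ - 3/7)**2.
Order-2 pole: residue = g'(a); g'(-11/7) = -319/490, so the residue is -319/490.
At the order-2 pole 3/7 set g(τ) = (τ - (3/7))^2*f(τ) = (27*τ/7 - 2/5)/(τ + 11/7)**2.
Order-2 pole: residue = g'(a); g'(3/7) = 319/490, so the residue is 319/490.
List the singular points by increasing real part (a conjugate pair: the negative imaginary part first).


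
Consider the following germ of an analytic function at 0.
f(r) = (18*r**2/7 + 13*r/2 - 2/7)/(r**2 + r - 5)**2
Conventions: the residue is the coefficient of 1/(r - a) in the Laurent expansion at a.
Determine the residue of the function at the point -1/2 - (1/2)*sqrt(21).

The factor r**2 + r - 5 splits as (r - a)(r - a') with a = -1/2 - (1/2)*sqrt(21), a' = -1/2 + (1/2)*sqrt(21). At the order-2 pole a set g(r) = (r - a)^2*f(r) = [18*r**2/7 + 13*r/2 - 2/7] / (r - a')^2.
Order-2 pole: residue = g'(a); g'(-1/2 - (1/2)*sqrt(21)) = -(51/686)*sqrt(21), so the residue is -(51/686)*sqrt(21).

The residue is -(51/686)*sqrt(21).


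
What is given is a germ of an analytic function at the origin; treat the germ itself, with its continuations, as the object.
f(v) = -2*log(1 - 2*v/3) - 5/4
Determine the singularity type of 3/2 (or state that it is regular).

The point is a logarithmic branch point.

The term (-2)*log(1 - v/(3/2)) has argument 1 - 3/2/(3/2) = 0 at 3/2: a logarithmic (infinitely-sheeted) branch point; the remaining terms are analytic or single-valued there.


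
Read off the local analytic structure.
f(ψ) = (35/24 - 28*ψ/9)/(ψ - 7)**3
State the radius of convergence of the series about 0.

Denominator factor (ψ - 7)^3: pole of order 3 at 7, modulus 7.
The radius of convergence is the smallest modulus among the singular points: 7.

The radius of convergence is 7.


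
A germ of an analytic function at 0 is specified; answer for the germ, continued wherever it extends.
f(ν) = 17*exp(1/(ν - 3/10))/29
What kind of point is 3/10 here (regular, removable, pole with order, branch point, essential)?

The exponent 1/(ν - (3/10)) has a pole at 3/10, so exp(1/(ν - (3/10))) takes every nonzero value near it: an essential singularity (not a pole of any order).

The point is an essential singularity.


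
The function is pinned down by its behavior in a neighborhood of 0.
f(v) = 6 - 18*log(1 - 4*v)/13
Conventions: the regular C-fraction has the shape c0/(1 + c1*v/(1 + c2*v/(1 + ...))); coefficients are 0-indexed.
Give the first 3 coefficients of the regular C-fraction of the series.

The regular C-fraction coefficients are [6, -12/13, -14/13].

Taylor coefficients (expand at 0): a_0 = 6, a_1 = 72/13, a_2 = 144/13.
c0 = a_0 = 6. Peel one level at a time: if S = 1 + c*v/S' with S'(0) = 1, then c is the v-coefficient of S and S' = c*v/(S - 1).
S_1 = c0/f = 1 + (-12/13)*v + (-168/169)*v^2 + ...; c1 = -12/13.
S_2 = c1*v/(S_1 - 1) = 1 + (-14/13)*v + ...; c2 = -14/13.


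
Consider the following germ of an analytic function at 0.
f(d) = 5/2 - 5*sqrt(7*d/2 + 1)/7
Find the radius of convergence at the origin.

The radius of convergence is 2/7.

Branch term (-5/7)*sqrt(1 - d/(-2/7)): its argument vanishes at d = -2/7, a square-root branch point, modulus 2/7.
The radius of convergence is the smallest modulus among the singular points: 2/7.


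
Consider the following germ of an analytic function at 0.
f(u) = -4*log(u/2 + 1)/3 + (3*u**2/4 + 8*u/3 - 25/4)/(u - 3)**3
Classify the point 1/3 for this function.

Denominator factors: u - 3 = -8/3 at u = 1/3 — none vanishes.
Branch term log(1 - u/(-2)): argument at 1/3 is 7/6, nonzero, so 1/3 is not its branch point (a point on a principal cut is still regular for the continued germ).
So the germ continues analytically to 1/3.

The point is a regular point.


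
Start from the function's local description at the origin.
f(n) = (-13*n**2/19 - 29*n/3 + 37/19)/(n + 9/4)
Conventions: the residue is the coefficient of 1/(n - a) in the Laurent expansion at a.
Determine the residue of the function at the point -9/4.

At the order-1 pole -9/4 set g(n) = (n - (-9/4))*f(n) = -13*n**2/19 - 29*n/3 + 37/19.
Simple pole: residue = g(a) at a = -9/4, which is 6151/304.

The residue is 6151/304.


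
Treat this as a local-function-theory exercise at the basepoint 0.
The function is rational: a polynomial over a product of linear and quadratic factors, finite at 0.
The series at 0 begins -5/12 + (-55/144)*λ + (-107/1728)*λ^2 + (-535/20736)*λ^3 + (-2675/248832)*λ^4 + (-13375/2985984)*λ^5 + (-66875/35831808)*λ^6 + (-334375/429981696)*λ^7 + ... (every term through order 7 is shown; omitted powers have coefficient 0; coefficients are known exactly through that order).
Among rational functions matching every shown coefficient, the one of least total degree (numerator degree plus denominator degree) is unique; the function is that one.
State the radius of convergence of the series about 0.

The radius of convergence is 12/5.

No rational of total degree below 3 reproduces all 8 coefficients; solving the [2/1] Pade equations on them gives f(λ) = (-7*λ**2/30 + λ/2 + 1)/(λ - 12/5), whose expansion matches every shown term.
Denominator factor (λ - 12/5): pole of order 1 at 12/5, modulus 12/5.
The radius of convergence is the smallest modulus among the singular points: 12/5.


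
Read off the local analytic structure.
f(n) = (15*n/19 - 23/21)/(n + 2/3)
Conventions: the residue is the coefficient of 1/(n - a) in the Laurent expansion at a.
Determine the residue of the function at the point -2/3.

The residue is -647/399.

At the order-1 pole -2/3 set g(n) = (n - (-2/3))*f(n) = 15*n/19 - 23/21.
Simple pole: residue = g(a) at a = -2/3, which is -647/399.


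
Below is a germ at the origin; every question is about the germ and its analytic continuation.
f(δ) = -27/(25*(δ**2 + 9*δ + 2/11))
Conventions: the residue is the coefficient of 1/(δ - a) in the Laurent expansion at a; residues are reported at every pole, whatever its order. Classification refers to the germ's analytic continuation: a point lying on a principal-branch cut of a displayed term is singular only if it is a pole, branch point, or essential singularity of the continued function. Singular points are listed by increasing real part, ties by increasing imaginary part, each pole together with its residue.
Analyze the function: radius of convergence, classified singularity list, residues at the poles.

Denominator factor (δ**2 + 9*δ + 2/11): discriminant 883/11, real irrational roots -9/2 + (1/22)*sqrt(9713) and -9/2 - (1/22)*sqrt(9713); poles of order 1, moduli 9/2 - (1/22)*sqrt(9713) and 9/2 + (1/22)*sqrt(9713).
The radius of convergence is the smallest modulus among the singular points: 9/2 - (1/22)*sqrt(9713).
The factor δ**2 + 9*δ + 2/11 splits as (δ - a)(δ - a') with a = -9/2 - (1/22)*sqrt(9713), a' = -9/2 + (1/22)*sqrt(9713). At the order-1 pole a set g(δ) = (δ - a)*f(δ) = [-27/25] / (δ - a').
Simple pole: residue = g(a) at a = -9/2 - (1/22)*sqrt(9713), which is (27/22075)*sqrt(9713).
The factor δ**2 + 9*δ + 2/11 splits as (δ - a)(δ - a') with a = -9/2 + (1/22)*sqrt(9713), a' = -9/2 - (1/22)*sqrt(9713). At the order-1 pole a set g(δ) = (δ - a)*f(δ) = [-27/25] / (δ - a').
Simple pole: residue = g(a) at a = -9/2 + (1/22)*sqrt(9713), which is -(27/22075)*sqrt(9713).
List the singular points by increasing real part (a conjugate pair: the negative imaginary part first).

Radius of convergence at 0: 9/2 - (1/22)*sqrt(9713).
At -9/2 - (1/22)*sqrt(9713): a pole of order 1; residue (27/22075)*sqrt(9713).
At -9/2 + (1/22)*sqrt(9713): a pole of order 1; residue -(27/22075)*sqrt(9713).


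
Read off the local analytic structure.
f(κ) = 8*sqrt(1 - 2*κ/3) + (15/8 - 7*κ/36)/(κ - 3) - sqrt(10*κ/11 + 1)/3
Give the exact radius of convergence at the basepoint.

Denominator factor (κ - 3): pole of order 1 at 3, modulus 3.
Branch term (8)*sqrt(1 - κ/(3/2)): its argument vanishes at κ = 3/2, a square-root branch point, modulus 3/2.
Branch term (-1/3)*sqrt(1 - κ/(-11/10)): its argument vanishes at κ = -11/10, a square-root branch point, modulus 11/10.
The radius of convergence is the smallest modulus among the singular points: 11/10.

The radius of convergence is 11/10.


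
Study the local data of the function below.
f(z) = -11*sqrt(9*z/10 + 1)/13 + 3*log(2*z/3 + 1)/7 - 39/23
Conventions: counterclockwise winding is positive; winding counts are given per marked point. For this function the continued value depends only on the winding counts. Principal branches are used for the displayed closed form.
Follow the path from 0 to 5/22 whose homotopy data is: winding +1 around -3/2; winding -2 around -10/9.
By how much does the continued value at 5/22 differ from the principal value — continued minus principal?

The rational part is single-valued and drops out of the difference; each branch term changes only by its own monodromy.
(-11/13)*sqrt(1 - z/(-10/9)): winding -2 is even, the square root returns to the same sheet, contribution 0.
(3/7)*log(1 - z/(-3/2)): each positive loop around -3/2 adds 2*pi*i to the log, so winding +1 contributes (3/7)*(1)*2*pi*i = (6/7)*pi*i.
Summing the contributions at z = 5/22 gives (6/7)*pi*i.

Continued minus principal equals (6/7)*pi*i.


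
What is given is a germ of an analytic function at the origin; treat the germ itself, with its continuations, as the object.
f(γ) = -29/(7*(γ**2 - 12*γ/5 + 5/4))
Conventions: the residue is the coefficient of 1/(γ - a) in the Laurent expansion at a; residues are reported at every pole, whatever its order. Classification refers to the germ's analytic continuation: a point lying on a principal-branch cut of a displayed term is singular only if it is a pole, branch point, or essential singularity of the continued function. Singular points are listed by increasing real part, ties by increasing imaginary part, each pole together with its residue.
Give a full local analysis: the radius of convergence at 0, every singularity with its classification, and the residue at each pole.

Radius of convergence at 0: 6/5 - (1/10)*sqrt(19).
At 6/5 - (1/10)*sqrt(19): a pole of order 1; residue (145/133)*sqrt(19).
At 6/5 + (1/10)*sqrt(19): a pole of order 1; residue -(145/133)*sqrt(19).

Denominator factor (γ**2 - 12*γ/5 + 5/4): discriminant 19/25, real irrational roots 6/5 + (1/10)*sqrt(19) and 6/5 - (1/10)*sqrt(19); poles of order 1, moduli 6/5 + (1/10)*sqrt(19) and 6/5 - (1/10)*sqrt(19).
The radius of convergence is the smallest modulus among the singular points: 6/5 - (1/10)*sqrt(19).
The factor γ**2 - 12*γ/5 + 5/4 splits as (γ - a)(γ - a') with a = 6/5 - (1/10)*sqrt(19), a' = 6/5 + (1/10)*sqrt(19). At the order-1 pole a set g(γ) = (γ - a)*f(γ) = [-29/7] / (γ - a').
Simple pole: residue = g(a) at a = 6/5 - (1/10)*sqrt(19), which is (145/133)*sqrt(19).
The factor γ**2 - 12*γ/5 + 5/4 splits as (γ - a)(γ - a') with a = 6/5 + (1/10)*sqrt(19), a' = 6/5 - (1/10)*sqrt(19). At the order-1 pole a set g(γ) = (γ - a)*f(γ) = [-29/7] / (γ - a').
Simple pole: residue = g(a) at a = 6/5 + (1/10)*sqrt(19), which is -(145/133)*sqrt(19).
List the singular points by increasing real part (a conjugate pair: the negative imaginary part first).


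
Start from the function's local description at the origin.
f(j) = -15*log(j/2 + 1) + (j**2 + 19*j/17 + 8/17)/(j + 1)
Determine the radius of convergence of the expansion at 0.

The radius of convergence is 1.

Denominator factor (j + 1): pole of order 1 at -1, modulus 1.
Branch term (-15)*log(1 - j/(-2)): its argument vanishes at j = -2, a logarithmic branch point, modulus 2.
The radius of convergence is the smallest modulus among the singular points: 1.


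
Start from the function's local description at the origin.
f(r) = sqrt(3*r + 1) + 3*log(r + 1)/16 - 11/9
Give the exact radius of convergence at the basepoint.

Branch term (3/16)*log(1 - r/(-1)): its argument vanishes at r = -1, a logarithmic branch point, modulus 1.
Branch term (1)*sqrt(1 - r/(-1/3)): its argument vanishes at r = -1/3, a square-root branch point, modulus 1/3.
The radius of convergence is the smallest modulus among the singular points: 1/3.

The radius of convergence is 1/3.


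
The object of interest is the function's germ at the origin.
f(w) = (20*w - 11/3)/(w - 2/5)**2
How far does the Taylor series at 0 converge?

The radius of convergence is 2/5.

Denominator factor (w - 2/5)^2: pole of order 2 at 2/5, modulus 2/5.
The radius of convergence is the smallest modulus among the singular points: 2/5.


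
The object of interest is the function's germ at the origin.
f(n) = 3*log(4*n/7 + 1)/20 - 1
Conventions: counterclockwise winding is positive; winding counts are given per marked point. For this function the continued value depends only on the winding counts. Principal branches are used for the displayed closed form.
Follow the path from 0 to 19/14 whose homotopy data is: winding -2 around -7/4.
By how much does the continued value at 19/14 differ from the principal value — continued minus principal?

The rational part is single-valued and drops out of the difference; each branch term changes only by its own monodromy.
(3/20)*log(1 - n/(-7/4)): each positive loop around -7/4 adds 2*pi*i to the log, so winding -2 contributes (3/20)*(-2)*2*pi*i = -(3/5)*pi*i.
Summing the contributions at n = 19/14 gives -(3/5)*pi*i.

Continued minus principal equals -(3/5)*pi*i.


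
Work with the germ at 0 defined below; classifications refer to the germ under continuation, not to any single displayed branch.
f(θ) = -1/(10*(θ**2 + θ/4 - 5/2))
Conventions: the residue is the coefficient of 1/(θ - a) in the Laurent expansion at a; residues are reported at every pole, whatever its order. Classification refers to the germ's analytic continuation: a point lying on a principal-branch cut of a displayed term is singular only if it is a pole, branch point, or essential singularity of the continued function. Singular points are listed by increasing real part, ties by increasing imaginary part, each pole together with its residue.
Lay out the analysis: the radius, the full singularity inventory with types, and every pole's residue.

Radius of convergence at 0: -1/8 + (1/8)*sqrt(161).
At -1/8 - (1/8)*sqrt(161): a pole of order 1; residue (2/805)*sqrt(161).
At -1/8 + (1/8)*sqrt(161): a pole of order 1; residue -(2/805)*sqrt(161).

Denominator factor (θ**2 + θ/4 - 5/2): discriminant 161/16, real irrational roots -1/8 + (1/8)*sqrt(161) and -1/8 - (1/8)*sqrt(161); poles of order 1, moduli -1/8 + (1/8)*sqrt(161) and 1/8 + (1/8)*sqrt(161).
The radius of convergence is the smallest modulus among the singular points: -1/8 + (1/8)*sqrt(161).
The factor θ**2 + θ/4 - 5/2 splits as (θ - a)(θ - a') with a = -1/8 - (1/8)*sqrt(161), a' = -1/8 + (1/8)*sqrt(161). At the order-1 pole a set g(θ) = (θ - a)*f(θ) = [-1/10] / (θ - a').
Simple pole: residue = g(a) at a = -1/8 - (1/8)*sqrt(161), which is (2/805)*sqrt(161).
The factor θ**2 + θ/4 - 5/2 splits as (θ - a)(θ - a') with a = -1/8 + (1/8)*sqrt(161), a' = -1/8 - (1/8)*sqrt(161). At the order-1 pole a set g(θ) = (θ - a)*f(θ) = [-1/10] / (θ - a').
Simple pole: residue = g(a) at a = -1/8 + (1/8)*sqrt(161), which is -(2/805)*sqrt(161).
List the singular points by increasing real part (a conjugate pair: the negative imaginary part first).


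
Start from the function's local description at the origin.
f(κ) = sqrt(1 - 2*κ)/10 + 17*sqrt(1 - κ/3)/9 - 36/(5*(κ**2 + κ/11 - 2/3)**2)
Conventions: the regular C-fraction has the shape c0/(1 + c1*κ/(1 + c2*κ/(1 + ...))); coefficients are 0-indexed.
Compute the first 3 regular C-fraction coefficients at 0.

The regular C-fraction coefficients are [-1279/90, -14354/42207, -8012063137/807785704].

Taylor coefficients (expand at 0): a_0 = -1279/90, a_1 = -7177/1485, a_2 = -3887465/78408.
c0 = a_0 = -1279/90. Peel one level at a time: if S = 1 + c*κ/S' with S'(0) = 1, then c is the κ-coefficient of S and S' = c*κ/(S - 1).
S_1 = c0/f = 1 + (-14354/42207)*κ + (-8012063137/2375241132)*κ^2 + ...; c1 = -14354/42207.
S_2 = c1*κ/(S_1 - 1) = 1 + (-8012063137/807785704)*κ + ...; c2 = -8012063137/807785704.


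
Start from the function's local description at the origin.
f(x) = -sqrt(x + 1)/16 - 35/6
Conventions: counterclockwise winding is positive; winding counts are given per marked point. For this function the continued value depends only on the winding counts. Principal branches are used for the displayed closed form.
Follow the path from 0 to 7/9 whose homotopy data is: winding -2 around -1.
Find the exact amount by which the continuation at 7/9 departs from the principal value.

Continued minus principal equals 0.

The rational part is single-valued and drops out of the difference; each branch term changes only by its own monodromy.
(-1/16)*sqrt(1 - x/(-1)): winding -2 is even, the square root returns to the same sheet, contribution 0.
Summing the contributions at x = 7/9 gives 0.


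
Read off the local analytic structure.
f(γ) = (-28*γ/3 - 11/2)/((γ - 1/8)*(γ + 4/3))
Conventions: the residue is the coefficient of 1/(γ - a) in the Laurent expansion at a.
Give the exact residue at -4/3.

The residue is -100/21.

At the order-1 pole -4/3 set g(γ) = (γ - (-4/3))*f(γ) = (-28*γ/3 - 11/2)/(γ - 1/8).
Simple pole: residue = g(a) at a = -4/3, which is -100/21.


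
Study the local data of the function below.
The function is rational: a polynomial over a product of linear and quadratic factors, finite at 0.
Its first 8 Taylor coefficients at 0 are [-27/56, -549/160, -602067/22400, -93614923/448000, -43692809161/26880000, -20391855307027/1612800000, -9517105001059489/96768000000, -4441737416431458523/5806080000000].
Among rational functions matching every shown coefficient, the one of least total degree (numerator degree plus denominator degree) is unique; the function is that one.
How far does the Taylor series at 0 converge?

The radius of convergence is -4/5 + (1/15)*sqrt(194).

No rational of total degree below 3 reproduces all 8 coefficients; solving the [0/3] Pade equations on them gives f(σ) = 9/(7*(σ + 12)*(σ**2 + 8*σ/5 - 2/9)), whose expansion matches every shown term.
Denominator factor (σ + 12): pole of order 1 at -12, modulus 12.
Denominator factor (σ**2 + 8*σ/5 - 2/9): discriminant 776/225, real irrational roots -4/5 + (1/15)*sqrt(194) and -4/5 - (1/15)*sqrt(194); poles of order 1, moduli -4/5 + (1/15)*sqrt(194) and 4/5 + (1/15)*sqrt(194).
The radius of convergence is the smallest modulus among the singular points: -4/5 + (1/15)*sqrt(194).


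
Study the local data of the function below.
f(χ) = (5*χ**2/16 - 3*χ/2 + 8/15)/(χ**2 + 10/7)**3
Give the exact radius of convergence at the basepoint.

The radius of convergence is (1/7)*sqrt(70).

Denominator factor (χ**2 + 10/7)^3: discriminant -40/7, complex-conjugate roots ((1/7)*sqrt(70))*i and -((1/7)*sqrt(70))*i; poles of order 3, moduli (1/7)*sqrt(70) and (1/7)*sqrt(70).
The radius of convergence is the smallest modulus among the singular points: (1/7)*sqrt(70).


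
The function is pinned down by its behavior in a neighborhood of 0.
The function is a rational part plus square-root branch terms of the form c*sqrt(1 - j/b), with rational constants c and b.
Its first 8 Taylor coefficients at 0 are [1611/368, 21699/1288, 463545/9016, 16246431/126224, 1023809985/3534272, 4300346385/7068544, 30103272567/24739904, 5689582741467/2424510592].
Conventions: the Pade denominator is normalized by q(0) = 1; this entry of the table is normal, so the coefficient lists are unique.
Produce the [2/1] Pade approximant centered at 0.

Taylor coefficients needed (read off): a_0 = 1611/368, a_1 = 21699/1288, a_2 = 463545/9016, a_3 = 16246431/126224.
Write the denominator as Q(j) = 1 + q1*j. Requiring Q*f - P = O(j^4) with deg P <= 2 kills the coefficients of j^3..j^3 in Q*f:
  j^3: a_3 + q1*a_2 = 0, i.e. 16246431/126224 + (463545/9016)*q1 = 0.
Solving this linear system: q1 = -1805159/721070.
The numerator is Q*f truncated at degree 2: P0 = a_0 = 1611/368; P1 = a_1 + q1*a_0 = 1562316831/265353760; P2 = a_2 + q1*a_1 = 8579625309/928738160.

The Pade approximant has numerator coefficients [1611/368, 1562316831/265353760, 8579625309/928738160]; denominator coefficients [1, -1805159/721070].


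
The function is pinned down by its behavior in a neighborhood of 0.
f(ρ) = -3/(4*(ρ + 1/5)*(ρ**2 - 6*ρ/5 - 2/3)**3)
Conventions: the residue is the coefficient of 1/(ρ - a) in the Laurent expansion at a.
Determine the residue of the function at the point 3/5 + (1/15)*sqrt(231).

The residue is -1265625/195112 + (74528859375/178150133392)*sqrt(231).

The factor ρ**2 - 6*ρ/5 - 2/3 splits as (ρ - a)(ρ - a') with a = 3/5 + (1/15)*sqrt(231), a' = 3/5 - (1/15)*sqrt(231). At the order-3 pole a set g(ρ) = (ρ - a)^3*f(ρ) = [-3/(4*(ρ + 1/5))] / (ρ - a')^3.
Order-3 pole: residue = g''(a)/2; g''(3/5 + (1/15)*sqrt(231)) = -1265625/97556 + (74528859375/89075066696)*sqrt(231), so the residue is -1265625/195112 + (74528859375/178150133392)*sqrt(231).
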